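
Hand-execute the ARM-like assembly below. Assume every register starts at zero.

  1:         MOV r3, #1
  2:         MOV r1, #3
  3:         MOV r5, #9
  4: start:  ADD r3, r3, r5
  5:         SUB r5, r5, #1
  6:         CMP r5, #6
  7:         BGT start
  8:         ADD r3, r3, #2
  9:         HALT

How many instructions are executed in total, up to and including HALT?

17

r3=1
r1=3
r5=9
r3=1+9=10
r5=9-1=8
CMP r5, #6  (cmp 8,6)
BGT start: taken
r3=10+8=18
r5=8-1=7
CMP r5, #6  (cmp 7,6)
BGT start: taken
r3=18+7=25
r5=7-1=6
CMP r5, #6  (cmp 6,6)
BGT start: not taken
r3=25+2=27
halt.
Total executed instructions: 17.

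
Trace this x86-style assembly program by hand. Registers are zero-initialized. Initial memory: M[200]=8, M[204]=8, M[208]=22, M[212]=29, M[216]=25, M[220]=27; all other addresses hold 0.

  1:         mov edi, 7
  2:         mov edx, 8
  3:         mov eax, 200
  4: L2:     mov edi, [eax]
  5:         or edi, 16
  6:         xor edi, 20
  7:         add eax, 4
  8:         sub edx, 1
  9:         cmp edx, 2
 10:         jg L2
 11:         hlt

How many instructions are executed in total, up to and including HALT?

46

edi=7
edx=8
eax=200
edi=M[200]=8
edi=8|16=24
edi=24^20=12
eax=200+4=204
edx=8-1=7
cmp edx, 2  (cmp 7,2)
jg L2: taken
edi=M[204]=8
edi=8|16=24
edi=24^20=12
eax=204+4=208
edx=7-1=6
cmp edx, 2  (cmp 6,2)
jg L2: taken
edi=M[208]=22
edi=22|16=22
edi=22^20=2
eax=208+4=212
edx=6-1=5
cmp edx, 2  (cmp 5,2)
jg L2: taken
edi=M[212]=29
edi=29|16=29
edi=29^20=9
eax=212+4=216
edx=5-1=4
cmp edx, 2  (cmp 4,2)
jg L2: taken
edi=M[216]=25
edi=25|16=25
edi=25^20=13
eax=216+4=220
edx=4-1=3
cmp edx, 2  (cmp 3,2)
jg L2: taken
edi=M[220]=27
edi=27|16=27
edi=27^20=15
eax=220+4=224
edx=3-1=2
cmp edx, 2  (cmp 2,2)
jg L2: not taken
halt.
Total executed instructions: 46.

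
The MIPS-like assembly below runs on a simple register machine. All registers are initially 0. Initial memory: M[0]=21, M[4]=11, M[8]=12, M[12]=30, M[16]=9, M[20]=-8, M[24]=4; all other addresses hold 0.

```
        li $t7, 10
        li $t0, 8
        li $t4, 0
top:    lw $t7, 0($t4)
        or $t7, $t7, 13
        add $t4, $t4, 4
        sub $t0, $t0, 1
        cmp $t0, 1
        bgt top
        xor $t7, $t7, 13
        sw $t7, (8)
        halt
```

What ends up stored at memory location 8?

0

li $t7, 10 → $t7=10
li $t0, 8 → $t0=8
li $t4, 0 → $t4=0
lw $t7, 0($t4) → $t7=M[0]=21
or $t7, $t7, 13 → $t7=21|13=29
add $t4, $t4, 4 → $t4=0+4=4
sub $t0, $t0, 1 → $t0=8-1=7
cmp $t0, 1  (cmp 7,1)
bgt top: taken
lw $t7, 0($t4) → $t7=M[4]=11
or $t7, $t7, 13 → $t7=11|13=15
add $t4, $t4, 4 → $t4=4+4=8
sub $t0, $t0, 1 → $t0=7-1=6
cmp $t0, 1  (cmp 6,1)
bgt top: taken
lw $t7, 0($t4) → $t7=M[8]=12
or $t7, $t7, 13 → $t7=12|13=13
add $t4, $t4, 4 → $t4=8+4=12
sub $t0, $t0, 1 → $t0=6-1=5
cmp $t0, 1  (cmp 5,1)
bgt top: taken
lw $t7, 0($t4) → $t7=M[12]=30
or $t7, $t7, 13 → $t7=30|13=31
add $t4, $t4, 4 → $t4=12+4=16
sub $t0, $t0, 1 → $t0=5-1=4
cmp $t0, 1  (cmp 4,1)
bgt top: taken
lw $t7, 0($t4) → $t7=M[16]=9
or $t7, $t7, 13 → $t7=9|13=13
add $t4, $t4, 4 → $t4=16+4=20
sub $t0, $t0, 1 → $t0=4-1=3
cmp $t0, 1  (cmp 3,1)
bgt top: taken
lw $t7, 0($t4) → $t7=M[20]=-8
or $t7, $t7, 13 → $t7=(-8)|13=-3
add $t4, $t4, 4 → $t4=20+4=24
sub $t0, $t0, 1 → $t0=3-1=2
cmp $t0, 1  (cmp 2,1)
bgt top: taken
lw $t7, 0($t4) → $t7=M[24]=4
or $t7, $t7, 13 → $t7=4|13=13
add $t4, $t4, 4 → $t4=24+4=28
sub $t0, $t0, 1 → $t0=2-1=1
cmp $t0, 1  (cmp 1,1)
bgt top: not taken
xor $t7, $t7, 13 → $t7=13^13=0
sw $t7, (8) → M[8]=0
halt.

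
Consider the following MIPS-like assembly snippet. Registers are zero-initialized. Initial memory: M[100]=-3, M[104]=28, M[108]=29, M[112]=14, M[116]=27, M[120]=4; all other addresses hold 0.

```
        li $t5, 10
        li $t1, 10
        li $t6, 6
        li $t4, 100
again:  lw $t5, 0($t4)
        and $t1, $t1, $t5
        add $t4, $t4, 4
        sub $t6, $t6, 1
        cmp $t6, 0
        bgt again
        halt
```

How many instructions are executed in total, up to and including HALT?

after li $t5, 10: $t5=10
after li $t1, 10: $t1=10
after li $t6, 6: $t6=6
after li $t4, 100: $t4=100
after lw $t5, 0($t4): $t5=M[100]=-3
after and $t1, $t1, $t5: $t1=10&(-3)=8
after add $t4, $t4, 4: $t4=100+4=104
after sub $t6, $t6, 1: $t6=6-1=5
cmp $t6, 0  (cmp 5,0)
bgt again: taken
after lw $t5, 0($t4): $t5=M[104]=28
after and $t1, $t1, $t5: $t1=8&28=8
after add $t4, $t4, 4: $t4=104+4=108
after sub $t6, $t6, 1: $t6=5-1=4
cmp $t6, 0  (cmp 4,0)
bgt again: taken
after lw $t5, 0($t4): $t5=M[108]=29
after and $t1, $t1, $t5: $t1=8&29=8
after add $t4, $t4, 4: $t4=108+4=112
after sub $t6, $t6, 1: $t6=4-1=3
cmp $t6, 0  (cmp 3,0)
bgt again: taken
after lw $t5, 0($t4): $t5=M[112]=14
after and $t1, $t1, $t5: $t1=8&14=8
after add $t4, $t4, 4: $t4=112+4=116
after sub $t6, $t6, 1: $t6=3-1=2
cmp $t6, 0  (cmp 2,0)
bgt again: taken
after lw $t5, 0($t4): $t5=M[116]=27
after and $t1, $t1, $t5: $t1=8&27=8
after add $t4, $t4, 4: $t4=116+4=120
after sub $t6, $t6, 1: $t6=2-1=1
cmp $t6, 0  (cmp 1,0)
bgt again: taken
after lw $t5, 0($t4): $t5=M[120]=4
after and $t1, $t1, $t5: $t1=8&4=0
after add $t4, $t4, 4: $t4=120+4=124
after sub $t6, $t6, 1: $t6=1-1=0
cmp $t6, 0  (cmp 0,0)
bgt again: not taken
halt.
Total executed instructions: 41.

41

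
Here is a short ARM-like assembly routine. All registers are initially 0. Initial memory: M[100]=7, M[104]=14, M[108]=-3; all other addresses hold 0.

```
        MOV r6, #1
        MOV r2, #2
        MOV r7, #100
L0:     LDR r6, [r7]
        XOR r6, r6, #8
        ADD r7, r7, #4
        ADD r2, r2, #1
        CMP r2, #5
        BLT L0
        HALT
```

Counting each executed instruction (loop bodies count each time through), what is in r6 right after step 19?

r6=1
r2=2
r7=100
r6=M[100]=7
r6=7^8=15
r7=100+4=104
r2=2+1=3
CMP r2, #5  (cmp 3,5)
BLT L0: taken
r6=M[104]=14
r6=14^8=6
r7=104+4=108
r2=3+1=4
CMP r2, #5  (cmp 4,5)
BLT L0: taken
r6=M[108]=-3
r6=(-3)^8=-11
r7=108+4=112
r2=4+1=5
After step 19: r6 = -11.

-11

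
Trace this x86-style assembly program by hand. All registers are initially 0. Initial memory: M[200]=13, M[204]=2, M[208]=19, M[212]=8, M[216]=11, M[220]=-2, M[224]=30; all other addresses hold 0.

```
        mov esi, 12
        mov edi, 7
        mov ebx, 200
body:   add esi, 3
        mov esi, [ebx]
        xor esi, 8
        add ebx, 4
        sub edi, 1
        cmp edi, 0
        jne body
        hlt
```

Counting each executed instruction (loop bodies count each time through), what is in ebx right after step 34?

esi=12
edi=7
ebx=200
esi=12+3=15
esi=M[200]=13
esi=13^8=5
ebx=200+4=204
edi=7-1=6
cmp edi, 0  (cmp 6,0)
jne body: taken
esi=5+3=8
esi=M[204]=2
esi=2^8=10
ebx=204+4=208
edi=6-1=5
cmp edi, 0  (cmp 5,0)
jne body: taken
esi=10+3=13
esi=M[208]=19
esi=19^8=27
ebx=208+4=212
edi=5-1=4
cmp edi, 0  (cmp 4,0)
jne body: taken
esi=27+3=30
esi=M[212]=8
esi=8^8=0
ebx=212+4=216
edi=4-1=3
cmp edi, 0  (cmp 3,0)
jne body: taken
esi=0+3=3
esi=M[216]=11
esi=11^8=3
After step 34: ebx = 216.

216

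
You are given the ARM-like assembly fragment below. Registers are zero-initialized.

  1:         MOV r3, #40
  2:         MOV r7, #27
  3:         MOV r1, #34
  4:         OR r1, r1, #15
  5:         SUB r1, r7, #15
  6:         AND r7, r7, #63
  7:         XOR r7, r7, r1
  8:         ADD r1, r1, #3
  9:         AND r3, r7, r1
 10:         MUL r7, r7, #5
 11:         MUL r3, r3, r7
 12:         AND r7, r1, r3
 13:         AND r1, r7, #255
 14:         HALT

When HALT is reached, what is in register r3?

after MOV r3, #40: r3=40
after MOV r7, #27: r7=27
after MOV r1, #34: r1=34
after OR r1, r1, #15: r1=34|15=47
after SUB r1, r7, #15: r1=27-15=12
after AND r7, r7, #63: r7=27&63=27
after XOR r7, r7, r1: r7=27^12=23
after ADD r1, r1, #3: r1=12+3=15
after AND r3, r7, r1: r3=23&15=7
after MUL r7, r7, #5: r7=23*5=115
after MUL r3, r3, r7: r3=7*115=805
after AND r7, r1, r3: r7=15&805=5
after AND r1, r7, #255: r1=5&255=5
halt.

805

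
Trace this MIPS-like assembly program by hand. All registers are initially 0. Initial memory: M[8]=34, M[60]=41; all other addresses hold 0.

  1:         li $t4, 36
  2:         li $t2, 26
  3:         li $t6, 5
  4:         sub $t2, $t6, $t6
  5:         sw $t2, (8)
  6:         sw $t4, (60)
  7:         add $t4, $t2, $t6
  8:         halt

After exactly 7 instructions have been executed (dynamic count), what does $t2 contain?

0

after li $t4, 36: $t4=36
after li $t2, 26: $t2=26
after li $t6, 5: $t6=5
after sub $t2, $t6, $t6: $t2=5-5=0
sw $t2, (8) → M[8]=0
sw $t4, (60) → M[60]=36
after add $t4, $t2, $t6: $t4=0+5=5
After step 7: $t2 = 0.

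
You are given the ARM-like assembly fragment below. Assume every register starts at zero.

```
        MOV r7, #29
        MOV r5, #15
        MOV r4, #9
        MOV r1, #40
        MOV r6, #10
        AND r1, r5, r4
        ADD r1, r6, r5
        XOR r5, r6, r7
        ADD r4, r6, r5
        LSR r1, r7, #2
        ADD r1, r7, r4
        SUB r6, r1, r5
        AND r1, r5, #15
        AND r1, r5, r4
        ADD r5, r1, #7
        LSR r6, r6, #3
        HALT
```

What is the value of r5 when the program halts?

r7=29
r5=15
r4=9
r1=40
r6=10
r1=15&9=9
r1=10+15=25
r5=10^29=23
r4=10+23=33
r1=29>>2=7
r1=29+33=62
r6=62-23=39
r1=23&15=7
r1=23&33=1
r5=1+7=8
r6=39>>3=4
halt.

8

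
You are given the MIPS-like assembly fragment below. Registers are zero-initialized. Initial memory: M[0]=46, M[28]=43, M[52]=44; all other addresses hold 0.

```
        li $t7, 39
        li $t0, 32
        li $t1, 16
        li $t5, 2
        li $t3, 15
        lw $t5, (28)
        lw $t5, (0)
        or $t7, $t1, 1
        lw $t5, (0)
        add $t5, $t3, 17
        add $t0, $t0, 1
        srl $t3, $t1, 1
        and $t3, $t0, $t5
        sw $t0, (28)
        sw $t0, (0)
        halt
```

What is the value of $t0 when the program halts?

li $t7, 39 → $t7=39
li $t0, 32 → $t0=32
li $t1, 16 → $t1=16
li $t5, 2 → $t5=2
li $t3, 15 → $t3=15
lw $t5, (28) → $t5=M[28]=43
lw $t5, (0) → $t5=M[0]=46
or $t7, $t1, 1 → $t7=16|1=17
lw $t5, (0) → $t5=M[0]=46
add $t5, $t3, 17 → $t5=15+17=32
add $t0, $t0, 1 → $t0=32+1=33
srl $t3, $t1, 1 → $t3=16>>1=8
and $t3, $t0, $t5 → $t3=33&32=32
sw $t0, (28) → M[28]=33
sw $t0, (0) → M[0]=33
halt.

33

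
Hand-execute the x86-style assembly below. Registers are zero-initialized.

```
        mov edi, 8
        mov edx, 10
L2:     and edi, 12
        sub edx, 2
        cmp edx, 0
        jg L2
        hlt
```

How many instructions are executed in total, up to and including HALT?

23

edi=8
edx=10
edi=8&12=8
edx=10-2=8
cmp edx, 0  (cmp 8,0)
jg L2: taken
edi=8&12=8
edx=8-2=6
cmp edx, 0  (cmp 6,0)
jg L2: taken
edi=8&12=8
edx=6-2=4
cmp edx, 0  (cmp 4,0)
jg L2: taken
edi=8&12=8
edx=4-2=2
cmp edx, 0  (cmp 2,0)
jg L2: taken
edi=8&12=8
edx=2-2=0
cmp edx, 0  (cmp 0,0)
jg L2: not taken
halt.
Total executed instructions: 23.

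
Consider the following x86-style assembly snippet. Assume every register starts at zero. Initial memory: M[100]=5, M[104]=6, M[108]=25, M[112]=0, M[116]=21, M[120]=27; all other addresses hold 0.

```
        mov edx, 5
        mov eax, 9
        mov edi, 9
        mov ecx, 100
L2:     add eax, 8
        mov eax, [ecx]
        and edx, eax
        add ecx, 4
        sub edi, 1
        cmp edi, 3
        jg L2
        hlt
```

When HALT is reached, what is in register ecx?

edx=5
eax=9
edi=9
ecx=100
eax=9+8=17
eax=M[100]=5
edx=5&5=5
ecx=100+4=104
edi=9-1=8
cmp edi, 3  (cmp 8,3)
jg L2: taken
eax=5+8=13
eax=M[104]=6
edx=5&6=4
ecx=104+4=108
edi=8-1=7
cmp edi, 3  (cmp 7,3)
jg L2: taken
eax=6+8=14
eax=M[108]=25
edx=4&25=0
ecx=108+4=112
edi=7-1=6
cmp edi, 3  (cmp 6,3)
jg L2: taken
eax=25+8=33
eax=M[112]=0
edx=0&0=0
ecx=112+4=116
edi=6-1=5
cmp edi, 3  (cmp 5,3)
jg L2: taken
eax=0+8=8
eax=M[116]=21
edx=0&21=0
ecx=116+4=120
edi=5-1=4
cmp edi, 3  (cmp 4,3)
jg L2: taken
eax=21+8=29
eax=M[120]=27
edx=0&27=0
ecx=120+4=124
edi=4-1=3
cmp edi, 3  (cmp 3,3)
jg L2: not taken
halt.

124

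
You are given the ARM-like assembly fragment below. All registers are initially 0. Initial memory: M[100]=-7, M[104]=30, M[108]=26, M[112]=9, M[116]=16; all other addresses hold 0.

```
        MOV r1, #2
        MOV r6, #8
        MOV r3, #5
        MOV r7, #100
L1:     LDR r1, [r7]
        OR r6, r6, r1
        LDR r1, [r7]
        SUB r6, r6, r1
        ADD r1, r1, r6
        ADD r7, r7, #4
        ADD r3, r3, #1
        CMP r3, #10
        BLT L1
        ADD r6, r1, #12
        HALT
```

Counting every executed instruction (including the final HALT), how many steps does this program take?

after MOV r1, #2: r1=2
after MOV r6, #8: r6=8
after MOV r3, #5: r3=5
after MOV r7, #100: r7=100
after LDR r1, [r7]: r1=M[100]=-7
after OR r6, r6, r1: r6=8|(-7)=-7
after LDR r1, [r7]: r1=M[100]=-7
after SUB r6, r6, r1: r6=(-7)-(-7)=0
after ADD r1, r1, r6: r1=(-7)+0=-7
after ADD r7, r7, #4: r7=100+4=104
after ADD r3, r3, #1: r3=5+1=6
CMP r3, #10  (cmp 6,10)
BLT L1: taken
after LDR r1, [r7]: r1=M[104]=30
after OR r6, r6, r1: r6=0|30=30
after LDR r1, [r7]: r1=M[104]=30
after SUB r6, r6, r1: r6=30-30=0
after ADD r1, r1, r6: r1=30+0=30
after ADD r7, r7, #4: r7=104+4=108
after ADD r3, r3, #1: r3=6+1=7
CMP r3, #10  (cmp 7,10)
BLT L1: taken
after LDR r1, [r7]: r1=M[108]=26
after OR r6, r6, r1: r6=0|26=26
after LDR r1, [r7]: r1=M[108]=26
after SUB r6, r6, r1: r6=26-26=0
after ADD r1, r1, r6: r1=26+0=26
after ADD r7, r7, #4: r7=108+4=112
after ADD r3, r3, #1: r3=7+1=8
CMP r3, #10  (cmp 8,10)
BLT L1: taken
after LDR r1, [r7]: r1=M[112]=9
after OR r6, r6, r1: r6=0|9=9
after LDR r1, [r7]: r1=M[112]=9
after SUB r6, r6, r1: r6=9-9=0
after ADD r1, r1, r6: r1=9+0=9
after ADD r7, r7, #4: r7=112+4=116
after ADD r3, r3, #1: r3=8+1=9
CMP r3, #10  (cmp 9,10)
BLT L1: taken
after LDR r1, [r7]: r1=M[116]=16
after OR r6, r6, r1: r6=0|16=16
after LDR r1, [r7]: r1=M[116]=16
after SUB r6, r6, r1: r6=16-16=0
after ADD r1, r1, r6: r1=16+0=16
after ADD r7, r7, #4: r7=116+4=120
after ADD r3, r3, #1: r3=9+1=10
CMP r3, #10  (cmp 10,10)
BLT L1: not taken
after ADD r6, r1, #12: r6=16+12=28
halt.
Total executed instructions: 51.

51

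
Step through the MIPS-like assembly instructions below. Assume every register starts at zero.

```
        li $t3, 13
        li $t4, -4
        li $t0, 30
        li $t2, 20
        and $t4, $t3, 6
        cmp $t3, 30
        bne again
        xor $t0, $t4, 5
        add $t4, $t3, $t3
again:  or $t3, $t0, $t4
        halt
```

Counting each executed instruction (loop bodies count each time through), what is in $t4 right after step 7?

4

$t3=13
$t4=-4
$t0=30
$t2=20
$t4=13&6=4
cmp $t3, 30  (cmp 13,30)
bne again: taken
After step 7: $t4 = 4.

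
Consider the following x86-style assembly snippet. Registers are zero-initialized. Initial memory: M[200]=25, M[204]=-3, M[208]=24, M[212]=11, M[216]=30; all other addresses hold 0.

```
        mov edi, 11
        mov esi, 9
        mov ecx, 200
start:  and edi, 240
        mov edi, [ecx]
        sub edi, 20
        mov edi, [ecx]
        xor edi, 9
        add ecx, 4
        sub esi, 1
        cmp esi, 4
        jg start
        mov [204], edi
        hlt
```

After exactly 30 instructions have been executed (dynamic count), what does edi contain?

edi=11
esi=9
ecx=200
edi=11&240=0
edi=M[200]=25
edi=25-20=5
edi=M[200]=25
edi=25^9=16
ecx=200+4=204
esi=9-1=8
cmp esi, 4  (cmp 8,4)
jg start: taken
edi=16&240=16
edi=M[204]=-3
edi=(-3)-20=-23
edi=M[204]=-3
edi=(-3)^9=-12
ecx=204+4=208
esi=8-1=7
cmp esi, 4  (cmp 7,4)
jg start: taken
edi=(-12)&240=240
edi=M[208]=24
edi=24-20=4
edi=M[208]=24
edi=24^9=17
ecx=208+4=212
esi=7-1=6
cmp esi, 4  (cmp 6,4)
jg start: taken
After step 30: edi = 17.

17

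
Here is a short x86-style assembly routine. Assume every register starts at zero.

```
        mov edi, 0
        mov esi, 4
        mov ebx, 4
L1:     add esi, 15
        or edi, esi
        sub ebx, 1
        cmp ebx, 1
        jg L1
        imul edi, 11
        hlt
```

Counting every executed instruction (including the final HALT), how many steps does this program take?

20

edi=0
esi=4
ebx=4
esi=4+15=19
edi=0|19=19
ebx=4-1=3
cmp ebx, 1  (cmp 3,1)
jg L1: taken
esi=19+15=34
edi=19|34=51
ebx=3-1=2
cmp ebx, 1  (cmp 2,1)
jg L1: taken
esi=34+15=49
edi=51|49=51
ebx=2-1=1
cmp ebx, 1  (cmp 1,1)
jg L1: not taken
edi=51*11=561
halt.
Total executed instructions: 20.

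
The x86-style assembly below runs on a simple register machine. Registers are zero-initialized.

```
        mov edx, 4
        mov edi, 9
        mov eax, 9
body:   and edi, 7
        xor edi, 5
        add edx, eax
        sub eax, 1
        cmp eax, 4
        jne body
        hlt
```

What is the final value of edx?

edx=4
edi=9
eax=9
edi=9&7=1
edi=1^5=4
edx=4+9=13
eax=9-1=8
cmp eax, 4  (cmp 8,4)
jne body: taken
edi=4&7=4
edi=4^5=1
edx=13+8=21
eax=8-1=7
cmp eax, 4  (cmp 7,4)
jne body: taken
edi=1&7=1
edi=1^5=4
edx=21+7=28
eax=7-1=6
cmp eax, 4  (cmp 6,4)
jne body: taken
edi=4&7=4
edi=4^5=1
edx=28+6=34
eax=6-1=5
cmp eax, 4  (cmp 5,4)
jne body: taken
edi=1&7=1
edi=1^5=4
edx=34+5=39
eax=5-1=4
cmp eax, 4  (cmp 4,4)
jne body: not taken
halt.

39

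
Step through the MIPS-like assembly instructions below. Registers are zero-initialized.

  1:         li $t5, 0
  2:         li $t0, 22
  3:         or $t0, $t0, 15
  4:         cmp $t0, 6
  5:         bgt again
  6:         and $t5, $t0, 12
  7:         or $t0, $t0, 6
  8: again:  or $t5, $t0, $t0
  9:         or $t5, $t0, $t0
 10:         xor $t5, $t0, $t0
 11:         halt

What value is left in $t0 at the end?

$t5=0
$t0=22
$t0=22|15=31
cmp $t0, 6  (cmp 31,6)
bgt again: taken
$t5=31|31=31
$t5=31|31=31
$t5=31^31=0
halt.

31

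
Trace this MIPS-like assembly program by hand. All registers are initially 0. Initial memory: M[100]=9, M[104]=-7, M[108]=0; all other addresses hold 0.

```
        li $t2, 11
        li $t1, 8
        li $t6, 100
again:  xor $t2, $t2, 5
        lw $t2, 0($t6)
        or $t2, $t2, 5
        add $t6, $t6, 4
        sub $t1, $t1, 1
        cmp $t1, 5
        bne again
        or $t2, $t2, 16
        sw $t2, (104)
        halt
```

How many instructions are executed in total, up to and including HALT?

li $t2, 11 → $t2=11
li $t1, 8 → $t1=8
li $t6, 100 → $t6=100
xor $t2, $t2, 5 → $t2=11^5=14
lw $t2, 0($t6) → $t2=M[100]=9
or $t2, $t2, 5 → $t2=9|5=13
add $t6, $t6, 4 → $t6=100+4=104
sub $t1, $t1, 1 → $t1=8-1=7
cmp $t1, 5  (cmp 7,5)
bne again: taken
xor $t2, $t2, 5 → $t2=13^5=8
lw $t2, 0($t6) → $t2=M[104]=-7
or $t2, $t2, 5 → $t2=(-7)|5=-3
add $t6, $t6, 4 → $t6=104+4=108
sub $t1, $t1, 1 → $t1=7-1=6
cmp $t1, 5  (cmp 6,5)
bne again: taken
xor $t2, $t2, 5 → $t2=(-3)^5=-8
lw $t2, 0($t6) → $t2=M[108]=0
or $t2, $t2, 5 → $t2=0|5=5
add $t6, $t6, 4 → $t6=108+4=112
sub $t1, $t1, 1 → $t1=6-1=5
cmp $t1, 5  (cmp 5,5)
bne again: not taken
or $t2, $t2, 16 → $t2=5|16=21
sw $t2, (104) → M[104]=21
halt.
Total executed instructions: 27.

27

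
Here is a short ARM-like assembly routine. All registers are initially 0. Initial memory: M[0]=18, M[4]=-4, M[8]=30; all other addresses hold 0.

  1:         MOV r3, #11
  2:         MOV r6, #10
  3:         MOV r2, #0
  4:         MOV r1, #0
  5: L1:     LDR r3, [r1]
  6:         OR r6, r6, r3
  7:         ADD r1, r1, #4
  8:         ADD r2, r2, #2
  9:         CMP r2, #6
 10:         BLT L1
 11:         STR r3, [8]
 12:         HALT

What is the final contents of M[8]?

r3=11
r6=10
r2=0
r1=0
r3=M[0]=18
r6=10|18=26
r1=0+4=4
r2=0+2=2
CMP r2, #6  (cmp 2,6)
BLT L1: taken
r3=M[4]=-4
r6=26|(-4)=-2
r1=4+4=8
r2=2+2=4
CMP r2, #6  (cmp 4,6)
BLT L1: taken
r3=M[8]=30
r6=(-2)|30=-2
r1=8+4=12
r2=4+2=6
CMP r2, #6  (cmp 6,6)
BLT L1: not taken
STR r3, [8] → M[8]=30
halt.

30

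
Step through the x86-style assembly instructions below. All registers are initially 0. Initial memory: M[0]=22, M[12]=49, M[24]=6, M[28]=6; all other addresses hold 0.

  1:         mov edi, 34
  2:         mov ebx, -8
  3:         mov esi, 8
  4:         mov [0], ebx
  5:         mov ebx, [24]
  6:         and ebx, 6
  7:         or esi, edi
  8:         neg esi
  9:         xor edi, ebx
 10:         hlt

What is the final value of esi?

mov edi, 34 → edi=34
mov ebx, -8 → ebx=-8
mov esi, 8 → esi=8
mov [0], ebx → M[0]=-8
mov ebx, [24] → ebx=M[24]=6
and ebx, 6 → ebx=6&6=6
or esi, edi → esi=8|34=42
neg esi → esi=-(42)=-42
xor edi, ebx → edi=34^6=36
halt.

-42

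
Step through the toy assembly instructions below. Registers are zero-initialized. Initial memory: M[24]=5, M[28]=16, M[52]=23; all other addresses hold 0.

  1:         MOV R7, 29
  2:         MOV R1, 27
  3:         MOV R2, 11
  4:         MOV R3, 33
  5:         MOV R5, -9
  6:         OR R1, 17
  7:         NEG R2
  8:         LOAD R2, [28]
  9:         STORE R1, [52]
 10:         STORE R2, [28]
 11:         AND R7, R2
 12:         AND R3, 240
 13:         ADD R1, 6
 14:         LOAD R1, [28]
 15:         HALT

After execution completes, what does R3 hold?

MOV R7, 29 → R7=29
MOV R1, 27 → R1=27
MOV R2, 11 → R2=11
MOV R3, 33 → R3=33
MOV R5, -9 → R5=-9
OR R1, 17 → R1=27|17=27
NEG R2 → R2=-(11)=-11
LOAD R2, [28] → R2=M[28]=16
STORE R1, [52] → M[52]=27
STORE R2, [28] → M[28]=16
AND R7, R2 → R7=29&16=16
AND R3, 240 → R3=33&240=32
ADD R1, 6 → R1=27+6=33
LOAD R1, [28] → R1=M[28]=16
halt.

32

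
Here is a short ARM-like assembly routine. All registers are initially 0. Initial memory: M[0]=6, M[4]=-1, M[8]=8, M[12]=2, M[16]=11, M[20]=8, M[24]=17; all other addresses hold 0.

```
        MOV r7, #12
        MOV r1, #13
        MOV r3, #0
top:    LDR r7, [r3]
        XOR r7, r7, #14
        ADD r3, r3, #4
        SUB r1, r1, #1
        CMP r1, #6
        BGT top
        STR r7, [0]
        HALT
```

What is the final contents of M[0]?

31

after MOV r7, #12: r7=12
after MOV r1, #13: r1=13
after MOV r3, #0: r3=0
after LDR r7, [r3]: r7=M[0]=6
after XOR r7, r7, #14: r7=6^14=8
after ADD r3, r3, #4: r3=0+4=4
after SUB r1, r1, #1: r1=13-1=12
CMP r1, #6  (cmp 12,6)
BGT top: taken
after LDR r7, [r3]: r7=M[4]=-1
after XOR r7, r7, #14: r7=(-1)^14=-15
after ADD r3, r3, #4: r3=4+4=8
after SUB r1, r1, #1: r1=12-1=11
CMP r1, #6  (cmp 11,6)
BGT top: taken
after LDR r7, [r3]: r7=M[8]=8
after XOR r7, r7, #14: r7=8^14=6
after ADD r3, r3, #4: r3=8+4=12
after SUB r1, r1, #1: r1=11-1=10
CMP r1, #6  (cmp 10,6)
BGT top: taken
after LDR r7, [r3]: r7=M[12]=2
after XOR r7, r7, #14: r7=2^14=12
after ADD r3, r3, #4: r3=12+4=16
after SUB r1, r1, #1: r1=10-1=9
CMP r1, #6  (cmp 9,6)
BGT top: taken
after LDR r7, [r3]: r7=M[16]=11
after XOR r7, r7, #14: r7=11^14=5
after ADD r3, r3, #4: r3=16+4=20
after SUB r1, r1, #1: r1=9-1=8
CMP r1, #6  (cmp 8,6)
BGT top: taken
after LDR r7, [r3]: r7=M[20]=8
after XOR r7, r7, #14: r7=8^14=6
after ADD r3, r3, #4: r3=20+4=24
after SUB r1, r1, #1: r1=8-1=7
CMP r1, #6  (cmp 7,6)
BGT top: taken
after LDR r7, [r3]: r7=M[24]=17
after XOR r7, r7, #14: r7=17^14=31
after ADD r3, r3, #4: r3=24+4=28
after SUB r1, r1, #1: r1=7-1=6
CMP r1, #6  (cmp 6,6)
BGT top: not taken
STR r7, [0] → M[0]=31
halt.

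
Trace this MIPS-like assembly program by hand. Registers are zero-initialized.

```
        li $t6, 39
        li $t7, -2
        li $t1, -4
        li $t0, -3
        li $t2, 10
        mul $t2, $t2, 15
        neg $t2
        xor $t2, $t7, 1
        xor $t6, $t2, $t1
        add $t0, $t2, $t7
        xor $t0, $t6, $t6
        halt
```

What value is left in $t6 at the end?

li $t6, 39 → $t6=39
li $t7, -2 → $t7=-2
li $t1, -4 → $t1=-4
li $t0, -3 → $t0=-3
li $t2, 10 → $t2=10
mul $t2, $t2, 15 → $t2=10*15=150
neg $t2 → $t2=-(150)=-150
xor $t2, $t7, 1 → $t2=(-2)^1=-1
xor $t6, $t2, $t1 → $t6=(-1)^(-4)=3
add $t0, $t2, $t7 → $t0=(-1)+(-2)=-3
xor $t0, $t6, $t6 → $t0=3^3=0
halt.

3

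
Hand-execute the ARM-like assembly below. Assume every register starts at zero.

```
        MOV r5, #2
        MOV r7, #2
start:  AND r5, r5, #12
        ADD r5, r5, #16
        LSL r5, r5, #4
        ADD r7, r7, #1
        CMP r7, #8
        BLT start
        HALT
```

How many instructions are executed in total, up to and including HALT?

r5=2
r7=2
r5=2&12=0
r5=0+16=16
r5=16<<4=256
r7=2+1=3
CMP r7, #8  (cmp 3,8)
BLT start: taken
r5=256&12=0
r5=0+16=16
r5=16<<4=256
r7=3+1=4
CMP r7, #8  (cmp 4,8)
BLT start: taken
r5=256&12=0
r5=0+16=16
r5=16<<4=256
r7=4+1=5
CMP r7, #8  (cmp 5,8)
BLT start: taken
r5=256&12=0
r5=0+16=16
r5=16<<4=256
r7=5+1=6
CMP r7, #8  (cmp 6,8)
BLT start: taken
r5=256&12=0
r5=0+16=16
r5=16<<4=256
r7=6+1=7
CMP r7, #8  (cmp 7,8)
BLT start: taken
r5=256&12=0
r5=0+16=16
r5=16<<4=256
r7=7+1=8
CMP r7, #8  (cmp 8,8)
BLT start: not taken
halt.
Total executed instructions: 39.

39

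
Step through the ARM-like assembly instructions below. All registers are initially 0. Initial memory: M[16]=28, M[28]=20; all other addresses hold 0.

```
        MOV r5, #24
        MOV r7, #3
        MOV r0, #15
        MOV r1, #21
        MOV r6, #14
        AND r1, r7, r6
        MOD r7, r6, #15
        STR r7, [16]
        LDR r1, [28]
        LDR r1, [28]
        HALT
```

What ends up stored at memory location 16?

after MOV r5, #24: r5=24
after MOV r7, #3: r7=3
after MOV r0, #15: r0=15
after MOV r1, #21: r1=21
after MOV r6, #14: r6=14
after AND r1, r7, r6: r1=3&14=2
after MOD r7, r6, #15: r7=14%15=14
STR r7, [16] → M[16]=14
after LDR r1, [28]: r1=M[28]=20
after LDR r1, [28]: r1=M[28]=20
halt.

14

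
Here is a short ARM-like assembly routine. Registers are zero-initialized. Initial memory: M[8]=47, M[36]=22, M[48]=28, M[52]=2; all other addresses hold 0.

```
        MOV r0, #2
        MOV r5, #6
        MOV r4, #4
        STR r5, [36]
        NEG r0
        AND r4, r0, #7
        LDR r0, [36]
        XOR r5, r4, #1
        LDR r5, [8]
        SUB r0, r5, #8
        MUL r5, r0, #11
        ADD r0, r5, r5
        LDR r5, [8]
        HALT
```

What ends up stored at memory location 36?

MOV r0, #2 → r0=2
MOV r5, #6 → r5=6
MOV r4, #4 → r4=4
STR r5, [36] → M[36]=6
NEG r0 → r0=-(2)=-2
AND r4, r0, #7 → r4=(-2)&7=6
LDR r0, [36] → r0=M[36]=6
XOR r5, r4, #1 → r5=6^1=7
LDR r5, [8] → r5=M[8]=47
SUB r0, r5, #8 → r0=47-8=39
MUL r5, r0, #11 → r5=39*11=429
ADD r0, r5, r5 → r0=429+429=858
LDR r5, [8] → r5=M[8]=47
halt.

6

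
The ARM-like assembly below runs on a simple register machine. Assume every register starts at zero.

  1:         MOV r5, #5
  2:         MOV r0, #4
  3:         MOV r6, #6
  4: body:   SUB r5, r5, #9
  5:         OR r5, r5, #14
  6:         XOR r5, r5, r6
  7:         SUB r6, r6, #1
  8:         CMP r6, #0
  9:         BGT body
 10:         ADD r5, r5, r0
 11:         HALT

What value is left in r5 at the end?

-14

r5=5
r0=4
r6=6
r5=5-9=-4
r5=(-4)|14=-2
r5=(-2)^6=-8
r6=6-1=5
CMP r6, #0  (cmp 5,0)
BGT body: taken
r5=(-8)-9=-17
r5=(-17)|14=-17
r5=(-17)^5=-22
r6=5-1=4
CMP r6, #0  (cmp 4,0)
BGT body: taken
r5=(-22)-9=-31
r5=(-31)|14=-17
r5=(-17)^4=-21
r6=4-1=3
CMP r6, #0  (cmp 3,0)
BGT body: taken
r5=(-21)-9=-30
r5=(-30)|14=-18
r5=(-18)^3=-19
r6=3-1=2
CMP r6, #0  (cmp 2,0)
BGT body: taken
r5=(-19)-9=-28
r5=(-28)|14=-18
r5=(-18)^2=-20
r6=2-1=1
CMP r6, #0  (cmp 1,0)
BGT body: taken
r5=(-20)-9=-29
r5=(-29)|14=-17
r5=(-17)^1=-18
r6=1-1=0
CMP r6, #0  (cmp 0,0)
BGT body: not taken
r5=(-18)+4=-14
halt.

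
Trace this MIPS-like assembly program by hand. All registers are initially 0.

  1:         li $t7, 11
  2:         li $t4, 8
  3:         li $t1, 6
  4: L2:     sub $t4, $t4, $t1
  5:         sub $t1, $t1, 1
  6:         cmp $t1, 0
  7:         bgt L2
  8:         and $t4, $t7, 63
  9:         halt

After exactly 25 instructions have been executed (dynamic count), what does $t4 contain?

-13

li $t7, 11 → $t7=11
li $t4, 8 → $t4=8
li $t1, 6 → $t1=6
sub $t4, $t4, $t1 → $t4=8-6=2
sub $t1, $t1, 1 → $t1=6-1=5
cmp $t1, 0  (cmp 5,0)
bgt L2: taken
sub $t4, $t4, $t1 → $t4=2-5=-3
sub $t1, $t1, 1 → $t1=5-1=4
cmp $t1, 0  (cmp 4,0)
bgt L2: taken
sub $t4, $t4, $t1 → $t4=(-3)-4=-7
sub $t1, $t1, 1 → $t1=4-1=3
cmp $t1, 0  (cmp 3,0)
bgt L2: taken
sub $t4, $t4, $t1 → $t4=(-7)-3=-10
sub $t1, $t1, 1 → $t1=3-1=2
cmp $t1, 0  (cmp 2,0)
bgt L2: taken
sub $t4, $t4, $t1 → $t4=(-10)-2=-12
sub $t1, $t1, 1 → $t1=2-1=1
cmp $t1, 0  (cmp 1,0)
bgt L2: taken
sub $t4, $t4, $t1 → $t4=(-12)-1=-13
sub $t1, $t1, 1 → $t1=1-1=0
After step 25: $t4 = -13.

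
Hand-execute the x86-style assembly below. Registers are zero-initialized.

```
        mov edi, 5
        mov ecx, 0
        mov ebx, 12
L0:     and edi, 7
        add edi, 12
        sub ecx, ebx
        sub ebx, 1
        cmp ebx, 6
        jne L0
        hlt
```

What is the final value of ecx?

after mov edi, 5: edi=5
after mov ecx, 0: ecx=0
after mov ebx, 12: ebx=12
after and edi, 7: edi=5&7=5
after add edi, 12: edi=5+12=17
after sub ecx, ebx: ecx=0-12=-12
after sub ebx, 1: ebx=12-1=11
cmp ebx, 6  (cmp 11,6)
jne L0: taken
after and edi, 7: edi=17&7=1
after add edi, 12: edi=1+12=13
after sub ecx, ebx: ecx=(-12)-11=-23
after sub ebx, 1: ebx=11-1=10
cmp ebx, 6  (cmp 10,6)
jne L0: taken
after and edi, 7: edi=13&7=5
after add edi, 12: edi=5+12=17
after sub ecx, ebx: ecx=(-23)-10=-33
after sub ebx, 1: ebx=10-1=9
cmp ebx, 6  (cmp 9,6)
jne L0: taken
after and edi, 7: edi=17&7=1
after add edi, 12: edi=1+12=13
after sub ecx, ebx: ecx=(-33)-9=-42
after sub ebx, 1: ebx=9-1=8
cmp ebx, 6  (cmp 8,6)
jne L0: taken
after and edi, 7: edi=13&7=5
after add edi, 12: edi=5+12=17
after sub ecx, ebx: ecx=(-42)-8=-50
after sub ebx, 1: ebx=8-1=7
cmp ebx, 6  (cmp 7,6)
jne L0: taken
after and edi, 7: edi=17&7=1
after add edi, 12: edi=1+12=13
after sub ecx, ebx: ecx=(-50)-7=-57
after sub ebx, 1: ebx=7-1=6
cmp ebx, 6  (cmp 6,6)
jne L0: not taken
halt.

-57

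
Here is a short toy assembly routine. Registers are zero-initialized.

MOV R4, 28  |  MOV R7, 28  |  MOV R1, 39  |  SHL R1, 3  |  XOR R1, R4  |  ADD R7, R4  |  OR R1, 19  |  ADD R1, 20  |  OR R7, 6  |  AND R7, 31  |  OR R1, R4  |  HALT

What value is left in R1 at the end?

after MOV R4, 28: R4=28
after MOV R7, 28: R7=28
after MOV R1, 39: R1=39
after SHL R1, 3: R1=39<<3=312
after XOR R1, R4: R1=312^28=292
after ADD R7, R4: R7=28+28=56
after OR R1, 19: R1=292|19=311
after ADD R1, 20: R1=311+20=331
after OR R7, 6: R7=56|6=62
after AND R7, 31: R7=62&31=30
after OR R1, R4: R1=331|28=351
halt.

351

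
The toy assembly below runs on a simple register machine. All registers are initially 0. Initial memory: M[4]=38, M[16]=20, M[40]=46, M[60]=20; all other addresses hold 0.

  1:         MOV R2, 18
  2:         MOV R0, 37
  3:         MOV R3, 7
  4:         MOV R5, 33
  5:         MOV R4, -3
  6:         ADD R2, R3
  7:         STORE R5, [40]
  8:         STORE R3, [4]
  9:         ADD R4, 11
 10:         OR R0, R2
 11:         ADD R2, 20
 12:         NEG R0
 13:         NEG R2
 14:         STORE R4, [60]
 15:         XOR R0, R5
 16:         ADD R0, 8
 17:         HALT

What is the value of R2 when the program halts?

-45

MOV R2, 18 → R2=18
MOV R0, 37 → R0=37
MOV R3, 7 → R3=7
MOV R5, 33 → R5=33
MOV R4, -3 → R4=-3
ADD R2, R3 → R2=18+7=25
STORE R5, [40] → M[40]=33
STORE R3, [4] → M[4]=7
ADD R4, 11 → R4=(-3)+11=8
OR R0, R2 → R0=37|25=61
ADD R2, 20 → R2=25+20=45
NEG R0 → R0=-(61)=-61
NEG R2 → R2=-(45)=-45
STORE R4, [60] → M[60]=8
XOR R0, R5 → R0=(-61)^33=-30
ADD R0, 8 → R0=(-30)+8=-22
halt.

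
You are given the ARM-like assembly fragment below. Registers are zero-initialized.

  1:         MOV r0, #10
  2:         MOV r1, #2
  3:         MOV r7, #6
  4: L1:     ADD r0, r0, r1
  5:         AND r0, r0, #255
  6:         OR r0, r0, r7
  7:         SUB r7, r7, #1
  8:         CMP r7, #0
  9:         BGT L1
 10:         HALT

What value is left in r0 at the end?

33

MOV r0, #10 → r0=10
MOV r1, #2 → r1=2
MOV r7, #6 → r7=6
ADD r0, r0, r1 → r0=10+2=12
AND r0, r0, #255 → r0=12&255=12
OR r0, r0, r7 → r0=12|6=14
SUB r7, r7, #1 → r7=6-1=5
CMP r7, #0  (cmp 5,0)
BGT L1: taken
ADD r0, r0, r1 → r0=14+2=16
AND r0, r0, #255 → r0=16&255=16
OR r0, r0, r7 → r0=16|5=21
SUB r7, r7, #1 → r7=5-1=4
CMP r7, #0  (cmp 4,0)
BGT L1: taken
ADD r0, r0, r1 → r0=21+2=23
AND r0, r0, #255 → r0=23&255=23
OR r0, r0, r7 → r0=23|4=23
SUB r7, r7, #1 → r7=4-1=3
CMP r7, #0  (cmp 3,0)
BGT L1: taken
ADD r0, r0, r1 → r0=23+2=25
AND r0, r0, #255 → r0=25&255=25
OR r0, r0, r7 → r0=25|3=27
SUB r7, r7, #1 → r7=3-1=2
CMP r7, #0  (cmp 2,0)
BGT L1: taken
ADD r0, r0, r1 → r0=27+2=29
AND r0, r0, #255 → r0=29&255=29
OR r0, r0, r7 → r0=29|2=31
SUB r7, r7, #1 → r7=2-1=1
CMP r7, #0  (cmp 1,0)
BGT L1: taken
ADD r0, r0, r1 → r0=31+2=33
AND r0, r0, #255 → r0=33&255=33
OR r0, r0, r7 → r0=33|1=33
SUB r7, r7, #1 → r7=1-1=0
CMP r7, #0  (cmp 0,0)
BGT L1: not taken
halt.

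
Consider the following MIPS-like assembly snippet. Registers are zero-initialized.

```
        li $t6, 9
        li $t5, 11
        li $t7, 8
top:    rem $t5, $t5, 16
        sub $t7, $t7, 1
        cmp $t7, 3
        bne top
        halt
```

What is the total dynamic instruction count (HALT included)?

after li $t6, 9: $t6=9
after li $t5, 11: $t5=11
after li $t7, 8: $t7=8
after rem $t5, $t5, 16: $t5=11%16=11
after sub $t7, $t7, 1: $t7=8-1=7
cmp $t7, 3  (cmp 7,3)
bne top: taken
after rem $t5, $t5, 16: $t5=11%16=11
after sub $t7, $t7, 1: $t7=7-1=6
cmp $t7, 3  (cmp 6,3)
bne top: taken
after rem $t5, $t5, 16: $t5=11%16=11
after sub $t7, $t7, 1: $t7=6-1=5
cmp $t7, 3  (cmp 5,3)
bne top: taken
after rem $t5, $t5, 16: $t5=11%16=11
after sub $t7, $t7, 1: $t7=5-1=4
cmp $t7, 3  (cmp 4,3)
bne top: taken
after rem $t5, $t5, 16: $t5=11%16=11
after sub $t7, $t7, 1: $t7=4-1=3
cmp $t7, 3  (cmp 3,3)
bne top: not taken
halt.
Total executed instructions: 24.

24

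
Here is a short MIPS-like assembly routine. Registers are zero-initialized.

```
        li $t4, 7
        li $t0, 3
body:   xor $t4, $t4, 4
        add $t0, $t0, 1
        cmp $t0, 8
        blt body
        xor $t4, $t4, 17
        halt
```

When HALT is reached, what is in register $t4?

18

after li $t4, 7: $t4=7
after li $t0, 3: $t0=3
after xor $t4, $t4, 4: $t4=7^4=3
after add $t0, $t0, 1: $t0=3+1=4
cmp $t0, 8  (cmp 4,8)
blt body: taken
after xor $t4, $t4, 4: $t4=3^4=7
after add $t0, $t0, 1: $t0=4+1=5
cmp $t0, 8  (cmp 5,8)
blt body: taken
after xor $t4, $t4, 4: $t4=7^4=3
after add $t0, $t0, 1: $t0=5+1=6
cmp $t0, 8  (cmp 6,8)
blt body: taken
after xor $t4, $t4, 4: $t4=3^4=7
after add $t0, $t0, 1: $t0=6+1=7
cmp $t0, 8  (cmp 7,8)
blt body: taken
after xor $t4, $t4, 4: $t4=7^4=3
after add $t0, $t0, 1: $t0=7+1=8
cmp $t0, 8  (cmp 8,8)
blt body: not taken
after xor $t4, $t4, 17: $t4=3^17=18
halt.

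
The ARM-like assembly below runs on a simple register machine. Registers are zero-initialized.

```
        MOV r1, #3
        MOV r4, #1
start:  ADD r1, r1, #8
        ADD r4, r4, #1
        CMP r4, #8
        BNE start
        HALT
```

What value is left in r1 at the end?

MOV r1, #3 → r1=3
MOV r4, #1 → r4=1
ADD r1, r1, #8 → r1=3+8=11
ADD r4, r4, #1 → r4=1+1=2
CMP r4, #8  (cmp 2,8)
BNE start: taken
ADD r1, r1, #8 → r1=11+8=19
ADD r4, r4, #1 → r4=2+1=3
CMP r4, #8  (cmp 3,8)
BNE start: taken
ADD r1, r1, #8 → r1=19+8=27
ADD r4, r4, #1 → r4=3+1=4
CMP r4, #8  (cmp 4,8)
BNE start: taken
ADD r1, r1, #8 → r1=27+8=35
ADD r4, r4, #1 → r4=4+1=5
CMP r4, #8  (cmp 5,8)
BNE start: taken
ADD r1, r1, #8 → r1=35+8=43
ADD r4, r4, #1 → r4=5+1=6
CMP r4, #8  (cmp 6,8)
BNE start: taken
ADD r1, r1, #8 → r1=43+8=51
ADD r4, r4, #1 → r4=6+1=7
CMP r4, #8  (cmp 7,8)
BNE start: taken
ADD r1, r1, #8 → r1=51+8=59
ADD r4, r4, #1 → r4=7+1=8
CMP r4, #8  (cmp 8,8)
BNE start: not taken
halt.

59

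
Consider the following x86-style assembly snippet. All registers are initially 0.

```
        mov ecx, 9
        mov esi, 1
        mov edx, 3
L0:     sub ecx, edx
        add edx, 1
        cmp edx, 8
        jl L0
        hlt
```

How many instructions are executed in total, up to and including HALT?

24

ecx=9
esi=1
edx=3
ecx=9-3=6
edx=3+1=4
cmp edx, 8  (cmp 4,8)
jl L0: taken
ecx=6-4=2
edx=4+1=5
cmp edx, 8  (cmp 5,8)
jl L0: taken
ecx=2-5=-3
edx=5+1=6
cmp edx, 8  (cmp 6,8)
jl L0: taken
ecx=(-3)-6=-9
edx=6+1=7
cmp edx, 8  (cmp 7,8)
jl L0: taken
ecx=(-9)-7=-16
edx=7+1=8
cmp edx, 8  (cmp 8,8)
jl L0: not taken
halt.
Total executed instructions: 24.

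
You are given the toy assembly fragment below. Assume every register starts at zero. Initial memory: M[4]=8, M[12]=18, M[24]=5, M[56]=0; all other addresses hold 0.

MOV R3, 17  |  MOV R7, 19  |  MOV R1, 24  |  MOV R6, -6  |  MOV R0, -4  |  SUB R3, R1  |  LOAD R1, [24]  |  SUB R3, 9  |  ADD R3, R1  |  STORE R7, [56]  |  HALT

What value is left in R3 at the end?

-11

MOV R3, 17 → R3=17
MOV R7, 19 → R7=19
MOV R1, 24 → R1=24
MOV R6, -6 → R6=-6
MOV R0, -4 → R0=-4
SUB R3, R1 → R3=17-24=-7
LOAD R1, [24] → R1=M[24]=5
SUB R3, 9 → R3=(-7)-9=-16
ADD R3, R1 → R3=(-16)+5=-11
STORE R7, [56] → M[56]=19
halt.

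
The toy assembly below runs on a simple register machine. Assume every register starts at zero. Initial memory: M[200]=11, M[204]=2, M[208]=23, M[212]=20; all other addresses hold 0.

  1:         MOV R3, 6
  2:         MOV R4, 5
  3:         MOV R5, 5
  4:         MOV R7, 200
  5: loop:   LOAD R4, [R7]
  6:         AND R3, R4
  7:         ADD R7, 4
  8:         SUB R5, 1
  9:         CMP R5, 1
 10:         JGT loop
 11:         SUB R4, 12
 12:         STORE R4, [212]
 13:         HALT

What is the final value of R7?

after MOV R3, 6: R3=6
after MOV R4, 5: R4=5
after MOV R5, 5: R5=5
after MOV R7, 200: R7=200
after LOAD R4, [R7]: R4=M[200]=11
after AND R3, R4: R3=6&11=2
after ADD R7, 4: R7=200+4=204
after SUB R5, 1: R5=5-1=4
CMP R5, 1  (cmp 4,1)
JGT loop: taken
after LOAD R4, [R7]: R4=M[204]=2
after AND R3, R4: R3=2&2=2
after ADD R7, 4: R7=204+4=208
after SUB R5, 1: R5=4-1=3
CMP R5, 1  (cmp 3,1)
JGT loop: taken
after LOAD R4, [R7]: R4=M[208]=23
after AND R3, R4: R3=2&23=2
after ADD R7, 4: R7=208+4=212
after SUB R5, 1: R5=3-1=2
CMP R5, 1  (cmp 2,1)
JGT loop: taken
after LOAD R4, [R7]: R4=M[212]=20
after AND R3, R4: R3=2&20=0
after ADD R7, 4: R7=212+4=216
after SUB R5, 1: R5=2-1=1
CMP R5, 1  (cmp 1,1)
JGT loop: not taken
after SUB R4, 12: R4=20-12=8
STORE R4, [212] → M[212]=8
halt.

216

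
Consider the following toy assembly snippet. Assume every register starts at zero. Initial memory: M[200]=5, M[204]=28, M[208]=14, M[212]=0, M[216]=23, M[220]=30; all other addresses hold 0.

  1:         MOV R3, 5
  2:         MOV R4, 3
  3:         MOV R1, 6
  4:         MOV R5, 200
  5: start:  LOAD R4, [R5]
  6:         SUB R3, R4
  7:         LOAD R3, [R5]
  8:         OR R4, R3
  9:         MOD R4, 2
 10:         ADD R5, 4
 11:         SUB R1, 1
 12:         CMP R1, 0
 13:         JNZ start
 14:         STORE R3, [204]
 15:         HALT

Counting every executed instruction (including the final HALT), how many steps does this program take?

60

R3=5
R4=3
R1=6
R5=200
R4=M[200]=5
R3=5-5=0
R3=M[200]=5
R4=5|5=5
R4=5%2=1
R5=200+4=204
R1=6-1=5
CMP R1, 0  (cmp 5,0)
JNZ start: taken
R4=M[204]=28
R3=5-28=-23
R3=M[204]=28
R4=28|28=28
R4=28%2=0
R5=204+4=208
R1=5-1=4
CMP R1, 0  (cmp 4,0)
JNZ start: taken
R4=M[208]=14
R3=28-14=14
R3=M[208]=14
R4=14|14=14
R4=14%2=0
R5=208+4=212
R1=4-1=3
CMP R1, 0  (cmp 3,0)
JNZ start: taken
R4=M[212]=0
R3=14-0=14
R3=M[212]=0
R4=0|0=0
R4=0%2=0
R5=212+4=216
R1=3-1=2
CMP R1, 0  (cmp 2,0)
JNZ start: taken
R4=M[216]=23
R3=0-23=-23
R3=M[216]=23
R4=23|23=23
R4=23%2=1
R5=216+4=220
R1=2-1=1
CMP R1, 0  (cmp 1,0)
JNZ start: taken
R4=M[220]=30
R3=23-30=-7
R3=M[220]=30
R4=30|30=30
R4=30%2=0
R5=220+4=224
R1=1-1=0
CMP R1, 0  (cmp 0,0)
JNZ start: not taken
STORE R3, [204] → M[204]=30
halt.
Total executed instructions: 60.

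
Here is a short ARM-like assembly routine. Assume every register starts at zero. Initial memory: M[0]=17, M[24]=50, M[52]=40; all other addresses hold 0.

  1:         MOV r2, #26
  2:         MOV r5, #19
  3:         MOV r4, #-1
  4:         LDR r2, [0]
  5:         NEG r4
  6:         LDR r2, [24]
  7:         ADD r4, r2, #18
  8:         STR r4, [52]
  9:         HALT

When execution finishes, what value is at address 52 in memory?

after MOV r2, #26: r2=26
after MOV r5, #19: r5=19
after MOV r4, #-1: r4=-1
after LDR r2, [0]: r2=M[0]=17
after NEG r4: r4=-(-1)=1
after LDR r2, [24]: r2=M[24]=50
after ADD r4, r2, #18: r4=50+18=68
STR r4, [52] → M[52]=68
halt.

68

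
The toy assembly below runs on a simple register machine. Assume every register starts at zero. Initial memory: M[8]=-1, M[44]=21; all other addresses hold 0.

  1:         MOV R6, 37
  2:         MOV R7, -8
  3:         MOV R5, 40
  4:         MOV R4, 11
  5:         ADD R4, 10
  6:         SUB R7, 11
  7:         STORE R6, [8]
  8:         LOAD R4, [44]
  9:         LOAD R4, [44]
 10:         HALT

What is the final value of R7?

MOV R6, 37 → R6=37
MOV R7, -8 → R7=-8
MOV R5, 40 → R5=40
MOV R4, 11 → R4=11
ADD R4, 10 → R4=11+10=21
SUB R7, 11 → R7=(-8)-11=-19
STORE R6, [8] → M[8]=37
LOAD R4, [44] → R4=M[44]=21
LOAD R4, [44] → R4=M[44]=21
halt.

-19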